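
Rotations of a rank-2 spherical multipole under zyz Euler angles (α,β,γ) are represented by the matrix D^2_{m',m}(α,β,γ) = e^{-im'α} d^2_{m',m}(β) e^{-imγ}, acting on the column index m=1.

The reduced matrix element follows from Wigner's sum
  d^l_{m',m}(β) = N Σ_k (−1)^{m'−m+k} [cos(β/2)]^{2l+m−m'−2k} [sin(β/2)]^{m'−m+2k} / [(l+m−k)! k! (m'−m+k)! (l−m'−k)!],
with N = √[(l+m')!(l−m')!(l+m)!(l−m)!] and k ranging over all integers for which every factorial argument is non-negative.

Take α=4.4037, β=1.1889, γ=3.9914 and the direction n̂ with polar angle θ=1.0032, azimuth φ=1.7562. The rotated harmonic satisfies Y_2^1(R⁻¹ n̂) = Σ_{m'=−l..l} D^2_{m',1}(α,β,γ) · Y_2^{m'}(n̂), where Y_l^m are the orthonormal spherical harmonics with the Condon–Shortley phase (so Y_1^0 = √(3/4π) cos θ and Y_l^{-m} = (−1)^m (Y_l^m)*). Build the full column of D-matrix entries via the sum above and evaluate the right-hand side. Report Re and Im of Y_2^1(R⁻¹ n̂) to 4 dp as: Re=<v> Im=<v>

Re=0.3066 Im=-0.1202

Need the full column D^2_{m',1} for m'=−2..2 at α=4.4037, β=1.1889, γ=3.9914.
cos(β/2)=0.828457, sin(β/2)=0.560053
d^2_{-2,1}: single k=3 term ⇒ +0.291063;  D = +0.030103-0.289502i
d^2_{-1,1}: k∈[2..3] ⇒ +0.645832 -0.098382 = +0.547449;  D = +0.501574+0.219373i
d^2_{0,1}: k∈[1..2] ⇒ +0.780035 -0.356478 = +0.423557;  D = -0.279602+0.318156i
d^2_{1,1}: k∈[0..1] ⇒ +0.471063 -0.645832 = -0.174769;  D = +0.090022+0.149800i
d^2_{2,1}: single k=0 term ⇒ -0.636896;  D = -0.619770+0.146704i
Y_2^{m'}(θ=1.0032,φ=1.7562) and Σ D·Y over m':
  (+0.0301-0.2895i)·(-0.2560+0.0995i)  (+0.5016+0.2194i)·(-0.0646-0.3442i)  (-0.2796+0.3182i)·(-0.0419+0.0000i)  (+0.0900+0.1498i)·(+0.0646-0.3442i)  (-0.6198+0.1467i)·(-0.2560-0.0995i)
Y_2^1(R⁻¹ n̂) = +0.306569-0.120233i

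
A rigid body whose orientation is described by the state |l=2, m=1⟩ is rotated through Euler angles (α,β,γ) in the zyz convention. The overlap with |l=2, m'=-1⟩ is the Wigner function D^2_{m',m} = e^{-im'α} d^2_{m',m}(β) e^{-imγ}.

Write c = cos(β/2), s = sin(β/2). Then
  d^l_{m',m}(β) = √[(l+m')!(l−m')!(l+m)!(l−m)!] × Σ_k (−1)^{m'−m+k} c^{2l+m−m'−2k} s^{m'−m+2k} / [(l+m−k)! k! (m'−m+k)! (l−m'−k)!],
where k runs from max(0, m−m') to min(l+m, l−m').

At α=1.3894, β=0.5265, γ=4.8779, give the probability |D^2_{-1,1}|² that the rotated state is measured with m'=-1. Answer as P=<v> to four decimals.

P=0.0342

D^2_{-1,1}(1.3894,0.5265,4.8779) = e^{-i·-1·1.3894}·d^2_{-1,1}(0.5265)·e^{-i·1·4.8779}. Compute d first:
c=cos(0.5265/2)=0.965549, s=sin(0.5265/2)=0.260220; N=√[1·6·6·1]=6.000000
The bounds max(0,m−m')=2 and min(l+m,l−m')=3 give 2 terms
  k=2: (−1)^0·6.0000/(2)·0.9655^2·0.2602^2 = +0.189388
  k=3: (−1)^1·6.0000/(6)·0.9655^0·0.2602^4 = -0.004585
d^2_{-1,1}(0.5265) = +0.189388 -0.004585 = +0.184802
|D^2_{-1,1}|² = |d^2_{-1,1}(β)|² = (+0.184802)² = 0.034152 (the z-rotation phases have unit modulus)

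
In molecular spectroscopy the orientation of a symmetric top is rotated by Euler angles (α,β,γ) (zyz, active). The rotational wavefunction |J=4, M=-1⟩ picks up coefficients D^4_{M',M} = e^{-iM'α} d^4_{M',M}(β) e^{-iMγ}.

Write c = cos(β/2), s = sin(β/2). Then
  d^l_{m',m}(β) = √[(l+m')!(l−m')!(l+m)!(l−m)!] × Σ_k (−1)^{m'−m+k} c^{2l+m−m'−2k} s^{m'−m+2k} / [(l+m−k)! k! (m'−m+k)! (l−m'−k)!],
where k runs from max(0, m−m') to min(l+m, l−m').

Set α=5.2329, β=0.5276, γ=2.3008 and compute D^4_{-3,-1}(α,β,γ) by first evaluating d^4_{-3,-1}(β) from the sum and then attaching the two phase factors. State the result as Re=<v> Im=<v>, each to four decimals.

D^4_{-3,-1}(5.2329,0.5276,2.3008) = e^{-i·-3·5.2329}·d^4_{-3,-1}(0.5276)·e^{-i·-1·2.3008}. Compute d first:
c=cos(0.5276/2)=0.965406, s=sin(0.5276/2)=0.260751; N=√[1·5040·6·120]=1904.940944
Admissible k: 2..3 (factorial args all ≥0)
  k=2: (−1)^0·1904.9409/(240)·0.9654^6·0.2608^2 = +0.436900
  k=3: (−1)^1·1904.9409/(144)·0.9654^4·0.2608^4 = -0.053121
d^4_{-3,-1}(0.5276) = +0.436900 -0.053121 = +0.383780
Attach z-rotation phases: D = e^{-i(-3)(5.2329)}·(+0.383780)·e^{-i(-1)(2.3008)} = +0.253272-0.288340i

Re=0.2533 Im=-0.2883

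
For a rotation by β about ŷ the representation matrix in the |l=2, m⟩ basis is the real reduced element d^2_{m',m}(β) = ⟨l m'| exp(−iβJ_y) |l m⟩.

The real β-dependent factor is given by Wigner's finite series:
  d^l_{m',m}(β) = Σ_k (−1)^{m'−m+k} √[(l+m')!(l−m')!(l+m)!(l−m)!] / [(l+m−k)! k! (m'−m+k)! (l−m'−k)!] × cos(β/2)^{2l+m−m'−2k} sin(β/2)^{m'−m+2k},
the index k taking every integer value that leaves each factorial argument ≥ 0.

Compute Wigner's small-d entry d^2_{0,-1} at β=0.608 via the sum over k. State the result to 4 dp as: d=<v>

d=-0.5742

d^2_{0,-1}(β=0.608) via Wigner's sum:
Half-angle: c=0.954147, s=0.299339. N=√(2·2·1·6)=4.898979
k: max(0,(-1)−(0))=0 … min(2+(-1),2−(0))=1
  k=0: (−1)^1·4.8990/(2)·0.9541^3·0.2993^1 = -0.636920
  k=1: (−1)^2·4.8990/(2)·0.9541^1·0.2993^3 = +0.062688
d^2_{0,-1}(0.608) = -0.636920 +0.062688 = -0.574232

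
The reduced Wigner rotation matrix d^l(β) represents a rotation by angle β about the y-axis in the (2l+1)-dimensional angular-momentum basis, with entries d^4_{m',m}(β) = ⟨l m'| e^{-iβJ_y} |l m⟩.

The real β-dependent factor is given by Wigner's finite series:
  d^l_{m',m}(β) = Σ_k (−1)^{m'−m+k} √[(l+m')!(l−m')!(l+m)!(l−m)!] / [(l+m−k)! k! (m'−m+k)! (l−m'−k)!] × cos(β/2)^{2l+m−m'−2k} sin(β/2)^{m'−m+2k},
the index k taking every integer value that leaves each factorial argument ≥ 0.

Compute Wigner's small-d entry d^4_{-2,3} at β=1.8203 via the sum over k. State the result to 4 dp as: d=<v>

d^4_{-2,3}(β=1.8203) via Wigner's sum:
With c≡cos(β/2)=0.613627 and s≡sin(β/2)=0.789596, N=[2·720·5040·1]^{1/2}=2693.993318
Admissible k: 5..6 (factorial args all ≥0)
  k=5: (−1)^0·2693.9933/(240)·0.6136^3·0.7896^5 = +0.796019
  k=6: (−1)^1·2693.9933/(720)·0.6136^1·0.7896^7 = -0.439342
d^4_{-2,3}(1.8203) = +0.796019 -0.439342 = +0.356677

d=0.3567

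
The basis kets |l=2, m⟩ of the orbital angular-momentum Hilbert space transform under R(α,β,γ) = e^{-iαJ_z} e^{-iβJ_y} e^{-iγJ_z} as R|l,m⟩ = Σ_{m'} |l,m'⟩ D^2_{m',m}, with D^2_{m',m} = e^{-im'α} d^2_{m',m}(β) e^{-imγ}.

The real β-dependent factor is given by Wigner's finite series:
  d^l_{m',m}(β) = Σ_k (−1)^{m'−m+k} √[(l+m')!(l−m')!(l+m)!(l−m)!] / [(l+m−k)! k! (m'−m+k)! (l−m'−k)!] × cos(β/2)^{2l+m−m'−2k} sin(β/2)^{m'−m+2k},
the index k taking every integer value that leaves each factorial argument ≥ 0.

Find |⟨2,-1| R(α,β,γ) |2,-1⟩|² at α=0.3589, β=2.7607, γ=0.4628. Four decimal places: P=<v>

P=0.0105

D^2_{-1,-1}(0.3589,2.7607,0.4628) = e^{-i·-1·0.3589}·d^2_{-1,-1}(2.7607)·e^{-i·-1·0.4628}. Compute d first:
With c≡cos(β/2)=0.189297 and s≡sin(β/2)=0.981920, N=[1·6·1·6]^{1/2}=6.000000
k∈{0,1} keeps every argument non-negative
  k=0: (−1)^0·6.0000/(6)·0.1893^4·0.9819^0 = +0.001284
  k=1: (−1)^1·6.0000/(2)·0.1893^2·0.9819^2 = -0.103648
d^2_{-1,-1}(2.7607) = +0.001284 -0.103648 = -0.102364
|D^2_{-1,-1}|² = |d^2_{-1,-1}(β)|² = (-0.102364)² = 0.010478 (the z-rotation phases have unit modulus)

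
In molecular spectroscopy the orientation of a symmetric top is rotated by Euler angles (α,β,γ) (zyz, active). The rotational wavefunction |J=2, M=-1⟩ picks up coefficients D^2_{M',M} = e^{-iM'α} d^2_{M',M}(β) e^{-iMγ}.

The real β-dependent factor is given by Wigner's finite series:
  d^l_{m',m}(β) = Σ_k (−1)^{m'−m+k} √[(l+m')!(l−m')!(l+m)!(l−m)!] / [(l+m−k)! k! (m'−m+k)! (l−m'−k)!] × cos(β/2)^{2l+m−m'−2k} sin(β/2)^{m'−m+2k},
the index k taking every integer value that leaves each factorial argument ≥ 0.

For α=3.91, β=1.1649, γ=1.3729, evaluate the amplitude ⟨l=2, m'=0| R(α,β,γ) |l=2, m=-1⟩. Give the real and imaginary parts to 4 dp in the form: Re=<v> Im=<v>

First d^2_{0,-1}(β=1.1649), then the phase factors e^{-i(0)α} and e^{-i(-1)γ}:
With c≡cos(β/2)=0.835117 and s≡sin(β/2)=0.550072, N=[2·2·1·6]^{1/2}=4.898979
Admissible k: 0..1 (factorial args all ≥0)
  k=0: (−1)^1·4.8990/(2)·0.8351^3·0.5501^1 = -0.784761
  k=1: (−1)^2·4.8990/(2)·0.8351^1·0.5501^3 = +0.340472
d^2_{0,-1}(1.1649) = -0.784761 +0.340472 = -0.444290
D = (+1.000000+0.000000i)·(-0.444290)·(+0.196607+0.980482i) = -0.087351-0.435618i

Re=-0.0874 Im=-0.4356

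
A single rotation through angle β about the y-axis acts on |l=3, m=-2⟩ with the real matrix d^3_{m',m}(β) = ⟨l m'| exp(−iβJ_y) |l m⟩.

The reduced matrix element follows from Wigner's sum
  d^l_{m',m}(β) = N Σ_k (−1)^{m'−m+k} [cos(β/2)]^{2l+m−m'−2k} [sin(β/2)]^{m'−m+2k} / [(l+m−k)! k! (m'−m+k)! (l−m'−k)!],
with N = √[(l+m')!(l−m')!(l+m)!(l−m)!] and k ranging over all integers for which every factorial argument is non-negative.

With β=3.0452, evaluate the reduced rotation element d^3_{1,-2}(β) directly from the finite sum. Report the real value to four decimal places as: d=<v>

d^3_{1,-2}(β=3.0452) via Wigner's sum:
With c≡cos(β/2)=0.048178 and s≡sin(β/2)=0.998839, N=[24·2·1·120]^{1/2}=75.894664
k: max(0,(-2)−(1))=0 … min(3+(-2),3−(1))=1
  k=0: (−1)^3·75.8947/(12)·0.0482^3·0.9988^3 = -0.000705
  k=1: (−1)^4·75.8947/(24)·0.0482^1·0.9988^5 = +0.151469
d^3_{1,-2}(3.0452) = -0.000705 +0.151469 = +0.150764

d=0.1508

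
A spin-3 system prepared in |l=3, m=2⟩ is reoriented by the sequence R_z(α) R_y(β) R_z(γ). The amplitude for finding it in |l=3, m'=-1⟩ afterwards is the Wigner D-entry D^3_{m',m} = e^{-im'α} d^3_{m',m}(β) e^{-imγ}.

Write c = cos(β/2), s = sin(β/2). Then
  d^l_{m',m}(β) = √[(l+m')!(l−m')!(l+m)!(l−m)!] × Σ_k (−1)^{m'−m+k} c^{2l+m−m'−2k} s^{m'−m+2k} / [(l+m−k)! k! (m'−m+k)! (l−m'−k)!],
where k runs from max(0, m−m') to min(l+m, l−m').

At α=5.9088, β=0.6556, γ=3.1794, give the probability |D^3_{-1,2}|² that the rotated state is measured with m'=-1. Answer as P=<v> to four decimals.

D^3_{-1,2}(5.9088,0.6556,3.1794) = e^{-i·-1·5.9088}·d^3_{-1,2}(0.6556)·e^{-i·2·3.1794}. Compute d first:
c=cos(0.6556/2)=0.946753, s=sin(0.6556/2)=0.321961; N=√[2·24·120·1]=75.894664
k∈{3,4} keeps every argument non-negative
  k=3: (−1)^0·75.8947/(12)·0.9468^3·0.3220^3 = +0.179122
  k=4: (−1)^1·75.8947/(24)·0.9468^1·0.3220^5 = -0.010357
d^3_{-1,2}(0.6556) = +0.179122 -0.010357 = +0.168765
|D^3_{-1,2}|² = |d^3_{-1,2}(β)|² = (+0.168765)² = 0.028482 (the z-rotation phases have unit modulus)

P=0.0285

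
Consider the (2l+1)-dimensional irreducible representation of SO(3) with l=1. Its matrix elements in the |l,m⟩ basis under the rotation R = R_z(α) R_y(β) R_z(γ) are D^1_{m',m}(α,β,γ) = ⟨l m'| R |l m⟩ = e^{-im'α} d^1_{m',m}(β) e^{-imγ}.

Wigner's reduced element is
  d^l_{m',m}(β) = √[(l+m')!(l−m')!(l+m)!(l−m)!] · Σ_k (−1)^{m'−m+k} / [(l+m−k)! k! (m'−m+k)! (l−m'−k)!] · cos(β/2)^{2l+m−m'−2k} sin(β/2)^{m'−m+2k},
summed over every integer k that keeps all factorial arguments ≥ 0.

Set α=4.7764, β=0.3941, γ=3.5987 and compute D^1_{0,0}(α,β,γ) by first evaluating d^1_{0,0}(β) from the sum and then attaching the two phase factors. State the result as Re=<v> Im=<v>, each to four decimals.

D^1_{0,0}(4.7764,0.3941,3.5987) = e^{-i·0·4.7764}·d^1_{0,0}(0.3941)·e^{-i·0·3.5987}. Compute d first:
Half-angle: c=0.980648, s=0.195777. N=√(1·1·1·1)=1.000000
k: max(0,(0)−(0))=0 … min(1+(0),1−(0))=1
  k=0: (−1)^0·1.0000/(1)·0.9806^2·0.1958^0 = +0.961671
  k=1: (−1)^1·1.0000/(1)·0.9806^0·0.1958^2 = -0.038329
d^1_{0,0}(0.3941) = +0.961671 -0.038329 = +0.923343
Attach z-rotation phases: D = e^{-i(0)(4.7764)}·(+0.923343)·e^{-i(0)(3.5987)} = +0.923343+0.000000i

Re=0.9233 Im=0.0000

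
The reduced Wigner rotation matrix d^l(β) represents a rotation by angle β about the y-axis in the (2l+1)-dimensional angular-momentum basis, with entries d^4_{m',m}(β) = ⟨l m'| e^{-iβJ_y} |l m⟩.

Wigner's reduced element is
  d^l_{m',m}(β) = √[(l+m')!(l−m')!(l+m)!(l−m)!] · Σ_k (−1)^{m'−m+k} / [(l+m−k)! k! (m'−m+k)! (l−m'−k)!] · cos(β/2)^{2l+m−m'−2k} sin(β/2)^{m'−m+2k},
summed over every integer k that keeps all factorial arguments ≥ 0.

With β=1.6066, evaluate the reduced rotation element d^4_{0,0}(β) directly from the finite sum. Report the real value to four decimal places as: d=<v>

d=0.3702

d^4_{0,0}(β=1.6066) via Wigner's sum:
With c≡cos(β/2)=0.694336 and s≡sin(β/2)=0.719651, N=[24·24·24·24]^{1/2}=576.000000
k∈{0,1,2,3,4} keeps every argument non-negative
  k=0: (−1)^0·576.0000/(576)·0.6943^8·0.7197^0 = +0.054020
  k=1: (−1)^1·576.0000/(36)·0.6943^6·0.7197^2 = -0.928498
  k=2: (−1)^2·576.0000/(16)·0.6943^4·0.7197^4 = +2.244238
  k=3: (−1)^3·576.0000/(36)·0.6943^2·0.7197^6 = -1.071499
  k=4: (−1)^4·576.0000/(576)·0.6943^0·0.7197^8 = +0.071941
d^4_{0,0}(1.6066) = +0.054020 -0.928498 +2.244238 -1.071499 +0.071941 = +0.370202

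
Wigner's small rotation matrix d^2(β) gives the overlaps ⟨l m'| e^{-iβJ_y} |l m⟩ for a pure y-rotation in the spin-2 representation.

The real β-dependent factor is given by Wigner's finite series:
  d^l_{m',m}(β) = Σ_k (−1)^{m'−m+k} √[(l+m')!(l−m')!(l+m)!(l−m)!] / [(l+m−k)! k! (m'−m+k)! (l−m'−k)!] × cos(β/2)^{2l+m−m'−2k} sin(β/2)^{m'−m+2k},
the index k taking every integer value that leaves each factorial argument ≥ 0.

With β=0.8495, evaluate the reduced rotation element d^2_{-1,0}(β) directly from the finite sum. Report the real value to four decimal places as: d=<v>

d=0.6073

d^2_{-1,0}(β=0.8495) via Wigner's sum:
c=cos(0.8495/2)=0.911142, s=sin(0.8495/2)=0.412093; N=√[1·6·2·2]=4.898979
k∈{1,2} keeps every argument non-negative
  k=1: (−1)^0·4.8990/(2)·0.9111^3·0.4121^1 = +0.763535
  k=2: (−1)^1·4.8990/(2)·0.9111^1·0.4121^3 = -0.156188
d^2_{-1,0}(0.8495) = +0.763535 -0.156188 = +0.607347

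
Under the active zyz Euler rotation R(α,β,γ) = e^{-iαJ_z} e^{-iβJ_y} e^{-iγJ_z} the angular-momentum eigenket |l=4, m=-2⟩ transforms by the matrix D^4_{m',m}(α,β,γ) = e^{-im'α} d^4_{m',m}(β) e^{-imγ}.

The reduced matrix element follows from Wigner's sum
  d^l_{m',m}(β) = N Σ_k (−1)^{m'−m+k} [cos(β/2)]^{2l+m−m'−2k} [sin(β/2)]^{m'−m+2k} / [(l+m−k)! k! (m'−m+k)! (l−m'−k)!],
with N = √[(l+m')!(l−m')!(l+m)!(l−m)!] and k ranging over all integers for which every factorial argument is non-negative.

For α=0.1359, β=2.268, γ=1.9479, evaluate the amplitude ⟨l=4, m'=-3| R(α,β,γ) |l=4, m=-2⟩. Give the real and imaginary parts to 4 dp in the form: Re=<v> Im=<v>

Re=0.0417 Im=0.0963

D^4_{-3,-2}(0.1359,2.268,1.9479) = e^{-i·-3·0.1359}·d^4_{-3,-2}(2.268)·e^{-i·-2·1.9479}. Compute d first:
Half-angle: c=0.423039, s=0.906112. N=√(1·5040·2·720)=2693.993318
The bounds max(0,m−m')=1 and min(l+m,l−m')=2 give 2 terms
  k=1: (−1)^0·2693.9933/(720)·0.4230^7·0.9061^1 = +0.008221
  k=2: (−1)^1·2693.9933/(240)·0.4230^5·0.9061^3 = -0.113144
d^4_{-3,-2}(2.268) = +0.008221 -0.113144 = -0.104923
D = (+0.918035+0.396499i)·(-0.104923)·(-0.728815-0.684711i) = +0.041716+0.096274i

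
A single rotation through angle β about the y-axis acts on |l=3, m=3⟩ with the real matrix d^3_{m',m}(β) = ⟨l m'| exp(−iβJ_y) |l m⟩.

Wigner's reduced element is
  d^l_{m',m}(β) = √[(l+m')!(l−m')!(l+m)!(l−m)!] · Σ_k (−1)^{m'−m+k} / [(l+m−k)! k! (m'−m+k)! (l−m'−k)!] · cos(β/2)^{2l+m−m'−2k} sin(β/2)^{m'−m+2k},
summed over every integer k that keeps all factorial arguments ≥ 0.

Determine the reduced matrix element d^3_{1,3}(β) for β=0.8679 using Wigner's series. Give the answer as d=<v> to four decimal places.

d^3_{1,3}(β=0.8679) via Wigner's sum:
c=cos(0.8679/2)=0.907312, s=sin(0.8679/2)=0.420458; N=√[24·2·720·1]=185.903201
Admissible k: 2..2 (factorial args all ≥0)
  k=2: (−1)^0·185.9032/(48)·0.9073^4·0.4205^2 = +0.463999
d^3_{1,3}(0.8679) = +0.463999

d=0.4640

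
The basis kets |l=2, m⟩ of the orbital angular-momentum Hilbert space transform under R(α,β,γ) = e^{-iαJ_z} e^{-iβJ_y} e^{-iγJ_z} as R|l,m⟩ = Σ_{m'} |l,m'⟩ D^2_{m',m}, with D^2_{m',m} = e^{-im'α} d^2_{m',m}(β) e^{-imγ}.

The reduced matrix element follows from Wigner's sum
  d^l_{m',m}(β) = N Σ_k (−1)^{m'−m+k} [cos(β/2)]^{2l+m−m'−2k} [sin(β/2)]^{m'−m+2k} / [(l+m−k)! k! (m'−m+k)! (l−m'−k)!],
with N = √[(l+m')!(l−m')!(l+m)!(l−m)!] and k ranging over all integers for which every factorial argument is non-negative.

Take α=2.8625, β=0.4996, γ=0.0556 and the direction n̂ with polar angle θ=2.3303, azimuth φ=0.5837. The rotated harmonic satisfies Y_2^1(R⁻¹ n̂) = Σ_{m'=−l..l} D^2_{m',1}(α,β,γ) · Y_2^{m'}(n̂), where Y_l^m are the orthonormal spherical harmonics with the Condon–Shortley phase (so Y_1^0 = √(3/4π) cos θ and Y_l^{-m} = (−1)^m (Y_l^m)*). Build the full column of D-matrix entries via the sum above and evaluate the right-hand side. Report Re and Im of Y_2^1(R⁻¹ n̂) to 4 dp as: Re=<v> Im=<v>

Need the full column D^2_{m',1} for m'=−2..2 at α=2.8625, β=0.4996, γ=0.0556.
cos(β/2)=0.968962, sin(β/2)=0.247210
d^2_{-2,1}: single k=3 term ⇒ +0.029278;  D = +0.023934-0.016863i
d^2_{-1,1}: k∈[2..3] ⇒ +0.172134 -0.003735 = +0.168399;  D = -0.159055+0.055316i
d^2_{0,1}: k∈[1..2] ⇒ +0.550886 -0.035858 = +0.515029;  D = +0.514233-0.028621i
d^2_{1,1}: k∈[0..1] ⇒ +0.881509 -0.172134 = +0.709375;  D = -0.691732-0.157224i
d^2_{2,1}: single k=0 term ⇒ -0.449797;  D = -0.394175-0.216664i
Y_2^{m'}(θ=2.3303,φ=0.5837) and Σ D·Y over m':
  (+0.0239-0.0169i)·(+0.0797-0.1868i)  (-0.1591+0.0553i)·(-0.3219+0.2126i)  (+0.5142-0.0286i)·(+0.1332+0.0000i)  (-0.6917-0.1572i)·(+0.3219+0.2126i)  (-0.3942-0.2167i)·(+0.0797+0.1868i)
Y_2^1(R⁻¹ n̂) = -0.073491-0.349837i

Re=-0.0735 Im=-0.3498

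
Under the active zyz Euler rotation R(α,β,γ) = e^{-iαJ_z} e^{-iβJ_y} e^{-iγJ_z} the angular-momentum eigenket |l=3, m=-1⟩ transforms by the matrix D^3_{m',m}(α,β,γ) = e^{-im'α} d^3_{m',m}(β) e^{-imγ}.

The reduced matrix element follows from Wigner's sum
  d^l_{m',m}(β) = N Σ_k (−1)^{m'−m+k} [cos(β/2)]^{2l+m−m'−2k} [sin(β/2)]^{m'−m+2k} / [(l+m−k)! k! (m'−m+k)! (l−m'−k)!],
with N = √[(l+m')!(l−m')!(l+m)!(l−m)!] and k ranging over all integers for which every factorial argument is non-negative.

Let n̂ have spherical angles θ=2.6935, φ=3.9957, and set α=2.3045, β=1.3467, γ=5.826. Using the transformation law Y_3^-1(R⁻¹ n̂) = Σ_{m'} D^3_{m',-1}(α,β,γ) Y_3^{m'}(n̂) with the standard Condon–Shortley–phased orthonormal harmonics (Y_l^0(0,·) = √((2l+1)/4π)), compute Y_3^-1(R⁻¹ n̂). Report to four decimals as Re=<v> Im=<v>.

Re=-0.1302 Im=0.1702

Need the full column D^3_{m',-1} for m'=−3..3 at α=2.3045, β=1.3467, γ=5.826.
cos(β/2)=0.781737, sin(β/2)=0.623608
d^3_{-3,-1}: single k=2 term ⇒ +0.562486;  D = +0.554077+0.096897i
d^3_{-2,-1}: k∈[1..2] ⇒ +0.575725 -0.732736 = -0.157011;  D = +0.083478+0.132981i
d^3_{-1,-1}: k∈[0..2] ⇒ +0.228225 -1.161867 +0.554524 = -0.379118;  D = +0.103502-0.364716i
d^3_{0,-1}: k∈[0..2] ⇒ -0.630675 +1.204008 -0.255394 = +0.317939;  D = +0.285286-0.140346i
d^3_{1,-1}: k∈[0..2] ⇒ +0.871400 -0.739365 +0.058813 = +0.190848;  D = -0.177240-0.070773i
d^3_{2,-1}: k∈[0..1] ⇒ -0.732736 +0.233142 = -0.499594;  D = -0.173090-0.468652i
d^3_{3,-1}: single k=0 term ⇒ +0.357943;  D = +0.166337-0.316947i
Y_3^{m'}(θ=2.6935,φ=3.9957) and Σ D·Y over m':
  (+0.5541+0.0969i)·(+0.0284+0.0186i)  (+0.0835+0.1330i)·(+0.0237+0.1713i)  (+0.1035-0.3647i)·(-0.2816+0.3232i)  (+0.2853-0.1403i)·(-0.3570+0.0000i)  (-0.1772-0.0708i)·(+0.2816+0.3232i)  (-0.1731-0.4687i)·(+0.0237-0.1713i)  (+0.1663-0.3169i)·(-0.0284+0.0186i)
Y_3^-1(R⁻¹ n̂) = -0.130214+0.170164i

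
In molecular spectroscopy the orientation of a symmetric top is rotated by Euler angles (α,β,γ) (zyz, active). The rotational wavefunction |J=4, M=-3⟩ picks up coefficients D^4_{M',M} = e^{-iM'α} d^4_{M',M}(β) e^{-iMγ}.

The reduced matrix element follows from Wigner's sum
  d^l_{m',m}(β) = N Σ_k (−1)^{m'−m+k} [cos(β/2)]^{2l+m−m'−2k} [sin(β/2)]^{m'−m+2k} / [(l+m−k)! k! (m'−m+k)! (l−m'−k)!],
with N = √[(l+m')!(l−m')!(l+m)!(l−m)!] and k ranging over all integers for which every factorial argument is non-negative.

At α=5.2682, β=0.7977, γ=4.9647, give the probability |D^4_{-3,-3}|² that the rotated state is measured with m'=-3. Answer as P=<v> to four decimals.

P=0.0160

D^4_{-3,-3}(5.2682,0.7977,4.9647) = e^{-i·-3·5.2682}·d^4_{-3,-3}(0.7977)·e^{-i·-3·4.9647}. Compute d first:
Half-angle: c=0.921508, s=0.388359. N=√(1·5040·1·5040)=5040.000000
k: max(0,(-3)−(-3))=0 … min(4+(-3),4−(-3))=1
  k=0: (−1)^0·5040.0000/(5040)·0.9215^8·0.3884^0 = +0.519988
  k=1: (−1)^1·5040.0000/(720)·0.9215^6·0.3884^2 = -0.646487
d^4_{-3,-3}(0.7977) = +0.519988 -0.646487 = -0.126498
|D^4_{-3,-3}|² = |d^4_{-3,-3}(β)|² = (-0.126498)² = 0.016002 (the z-rotation phases have unit modulus)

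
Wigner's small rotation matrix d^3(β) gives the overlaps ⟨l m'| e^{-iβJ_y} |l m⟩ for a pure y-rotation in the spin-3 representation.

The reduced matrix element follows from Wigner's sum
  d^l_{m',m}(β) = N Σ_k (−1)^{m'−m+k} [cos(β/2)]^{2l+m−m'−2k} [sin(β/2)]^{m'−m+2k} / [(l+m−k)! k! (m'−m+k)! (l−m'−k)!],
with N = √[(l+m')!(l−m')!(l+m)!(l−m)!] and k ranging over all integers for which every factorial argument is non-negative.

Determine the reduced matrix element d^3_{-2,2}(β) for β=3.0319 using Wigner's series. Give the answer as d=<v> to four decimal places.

d=-0.9761

d^3_{-2,2}(β=3.0319) via Wigner's sum:
With c≡cos(β/2)=0.054819 and s≡sin(β/2)=0.998496, N=[1·120·120·1]^{1/2}=120.000000
k: max(0,(2)−(-2))=4 … min(3+(2),3−(-2))=5
  k=4: (−1)^0·120.0000/(24)·0.0548^2·0.9985^4 = +0.014935
  k=5: (−1)^1·120.0000/(120)·0.0548^0·0.9985^6 = -0.991012
d^3_{-2,2}(3.0319) = +0.014935 -0.991012 = -0.976076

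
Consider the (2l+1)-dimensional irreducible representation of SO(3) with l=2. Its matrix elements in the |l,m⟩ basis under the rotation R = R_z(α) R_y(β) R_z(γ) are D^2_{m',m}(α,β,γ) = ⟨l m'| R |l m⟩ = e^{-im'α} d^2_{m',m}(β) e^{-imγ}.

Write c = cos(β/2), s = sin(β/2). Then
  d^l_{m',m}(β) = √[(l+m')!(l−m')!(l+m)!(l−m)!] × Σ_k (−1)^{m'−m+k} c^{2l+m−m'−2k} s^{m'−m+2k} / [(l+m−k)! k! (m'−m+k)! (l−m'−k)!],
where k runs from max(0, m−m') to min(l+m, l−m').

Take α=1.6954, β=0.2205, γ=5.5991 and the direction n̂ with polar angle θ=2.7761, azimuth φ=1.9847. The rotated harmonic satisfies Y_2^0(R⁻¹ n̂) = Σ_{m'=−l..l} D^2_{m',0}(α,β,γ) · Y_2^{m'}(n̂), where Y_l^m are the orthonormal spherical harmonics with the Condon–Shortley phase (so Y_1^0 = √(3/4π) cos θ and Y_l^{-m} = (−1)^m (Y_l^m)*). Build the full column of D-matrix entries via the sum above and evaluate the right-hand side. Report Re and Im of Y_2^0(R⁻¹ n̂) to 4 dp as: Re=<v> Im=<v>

Re=0.3465 Im=0.0000

Need the full column D^2_{m',0} for m'=−2..2 at α=1.6954, β=0.2205, γ=5.5991.
cos(β/2)=0.993929, sin(β/2)=0.110027
d^2_{-2,0}: single k=2 term ⇒ +0.029294;  D = -0.028389-0.007225i
d^2_{-1,0}: k∈[1..2] ⇒ +0.264630 -0.003243 = +0.261388;  D = -0.032486+0.259361i
d^2_{0,0}: k∈[0..2] ⇒ +0.975935 -0.047837 +0.000147 = +0.928244;  D = +0.928244+0.000000i
d^2_{1,0}: k∈[0..1] ⇒ -0.264630 +0.003243 = -0.261388;  D = +0.032486+0.259361i
d^2_{2,0}: single k=0 term ⇒ +0.029294;  D = -0.028389+0.007225i
Y_2^{m'}(θ=2.7761,φ=1.9847) and Σ D·Y over m':
  (-0.0284-0.0072i)·(-0.0334+0.0363i)  (-0.0325+0.2594i)·(+0.1037+0.2361i)  (+0.9282+0.0000i)·(+0.5099+0.0000i)  (+0.0325+0.2594i)·(-0.1037+0.2361i)  (-0.0284+0.0072i)·(-0.0334-0.0363i)
Y_2^0(R⁻¹ n̂) = +0.346538-0.000000i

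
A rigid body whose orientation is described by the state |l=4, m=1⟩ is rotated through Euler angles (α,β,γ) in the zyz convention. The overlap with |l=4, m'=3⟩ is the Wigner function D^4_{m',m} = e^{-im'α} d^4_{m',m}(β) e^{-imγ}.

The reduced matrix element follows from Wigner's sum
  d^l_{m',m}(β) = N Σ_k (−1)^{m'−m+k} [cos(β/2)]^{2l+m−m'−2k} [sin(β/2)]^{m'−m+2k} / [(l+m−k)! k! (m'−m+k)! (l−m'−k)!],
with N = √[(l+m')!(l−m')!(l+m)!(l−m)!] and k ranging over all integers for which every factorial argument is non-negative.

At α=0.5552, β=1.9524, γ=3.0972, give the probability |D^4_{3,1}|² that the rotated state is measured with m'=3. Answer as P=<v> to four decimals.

P=0.1981

Split into d^4_{3,1}(β=1.9524) × two z-phases.
Half-angle: c=0.560174, s=0.828375. N=√(5040·1·120·6)=1904.940944
k∈{0,1} keeps every argument non-negative
  k=0: (−1)^2·1904.9409/(240)·0.5602^6·0.8284^2 = +0.168292
  k=1: (−1)^3·1904.9409/(144)·0.5602^4·0.8284^4 = -0.613366
d^4_{3,1}(1.9524) = +0.168292 -0.613366 = -0.445074
|D^4_{3,1}|² = |d^4_{3,1}(β)|² = (-0.445074)² = 0.198090 (the z-rotation phases have unit modulus)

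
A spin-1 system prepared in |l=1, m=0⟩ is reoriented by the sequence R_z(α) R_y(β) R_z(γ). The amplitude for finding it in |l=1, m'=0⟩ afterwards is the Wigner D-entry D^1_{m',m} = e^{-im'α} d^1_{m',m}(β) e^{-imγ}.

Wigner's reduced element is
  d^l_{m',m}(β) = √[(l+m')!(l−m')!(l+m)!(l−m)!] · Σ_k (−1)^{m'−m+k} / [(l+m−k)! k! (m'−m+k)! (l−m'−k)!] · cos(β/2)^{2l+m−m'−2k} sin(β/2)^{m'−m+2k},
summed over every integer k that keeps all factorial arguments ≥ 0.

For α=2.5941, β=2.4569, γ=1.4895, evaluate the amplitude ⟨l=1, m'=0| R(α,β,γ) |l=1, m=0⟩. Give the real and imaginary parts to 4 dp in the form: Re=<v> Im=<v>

Re=-0.7746 Im=0.0000

First d^1_{0,0}(β=2.4569), then the phase factors e^{-i(0)α} and e^{-i(0)γ}:
c=cos(2.4569/2)=0.335698, s=sin(2.4569/2)=0.941970; N=√[1·1·1·1]=1.000000
Admissible k: 0..1 (factorial args all ≥0)
  k=0: (−1)^0·1.0000/(1)·0.3357^2·0.9420^0 = +0.112693
  k=1: (−1)^1·1.0000/(1)·0.3357^0·0.9420^2 = -0.887307
d^1_{0,0}(2.4569) = +0.112693 -0.887307 = -0.774613
Phases: e^{-i·(0)·2.5941}=+1.000000+0.000000i, e^{-i·(0)·1.4895}=+1.000000+0.000000i ⇒ D=-0.774613+0.000000i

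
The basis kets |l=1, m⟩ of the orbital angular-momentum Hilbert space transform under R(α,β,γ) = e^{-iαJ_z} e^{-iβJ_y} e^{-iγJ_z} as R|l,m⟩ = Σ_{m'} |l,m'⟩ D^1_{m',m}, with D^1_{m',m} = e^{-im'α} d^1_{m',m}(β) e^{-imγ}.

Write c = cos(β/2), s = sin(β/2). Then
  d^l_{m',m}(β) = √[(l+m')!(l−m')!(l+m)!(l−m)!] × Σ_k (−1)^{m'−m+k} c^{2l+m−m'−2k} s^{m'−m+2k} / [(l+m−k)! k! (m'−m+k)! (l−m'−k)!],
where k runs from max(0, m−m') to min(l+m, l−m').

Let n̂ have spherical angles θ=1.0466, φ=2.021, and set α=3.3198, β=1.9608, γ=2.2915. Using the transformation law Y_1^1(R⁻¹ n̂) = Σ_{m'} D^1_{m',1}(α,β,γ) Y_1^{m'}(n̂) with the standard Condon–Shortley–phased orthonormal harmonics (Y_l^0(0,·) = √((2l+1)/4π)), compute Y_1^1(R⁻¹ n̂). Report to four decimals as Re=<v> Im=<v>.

Need the full column D^1_{m',1} for m'=−1..1 at α=3.3198, β=1.9608, γ=2.2915.
cos(β/2)=0.556690, sin(β/2)=0.830720
d^1_{-1,1}: single k=2 term ⇒ +0.690096;  D = +0.356280+0.591014i
d^1_{0,1}: single k=1 term ⇒ +0.654008;  D = -0.431589-0.491384i
d^1_{1,1}: single k=0 term ⇒ +0.309904;  D = +0.242546+0.192904i
Y_1^{m'}(θ=1.0466,φ=2.021) and Σ D·Y over m':
  (+0.3563+0.5910i)·(-0.1302-0.2693i)  (-0.4316-0.4914i)·(+0.2446+0.0000i)  (+0.2425+0.1929i)·(+0.1302-0.2693i)
Y_1^1(R⁻¹ n̂) = +0.090759-0.333250i

Re=0.0908 Im=-0.3332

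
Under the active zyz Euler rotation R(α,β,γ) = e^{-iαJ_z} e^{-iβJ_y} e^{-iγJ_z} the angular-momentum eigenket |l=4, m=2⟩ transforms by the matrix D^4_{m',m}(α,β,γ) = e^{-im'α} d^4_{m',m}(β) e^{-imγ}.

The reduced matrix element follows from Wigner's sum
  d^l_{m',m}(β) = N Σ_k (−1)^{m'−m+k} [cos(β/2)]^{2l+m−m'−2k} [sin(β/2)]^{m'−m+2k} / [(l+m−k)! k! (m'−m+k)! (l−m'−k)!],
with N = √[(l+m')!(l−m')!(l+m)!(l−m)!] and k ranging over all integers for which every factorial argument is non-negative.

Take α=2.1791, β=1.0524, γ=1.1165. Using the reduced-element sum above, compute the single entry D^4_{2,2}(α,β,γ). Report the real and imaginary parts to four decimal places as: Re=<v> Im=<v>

Re=-0.3995 Im=0.1271

First d^4_{2,2}(β=1.0524), then the phase factors e^{-i(2)α} and e^{-i(2)γ}:
c=cos(1.0524/2)=0.864722, s=sin(1.0524/2)=0.502251; N=√[720·2·720·2]=1440.000000
k: max(0,(2)−(2))=0 … min(4+(2),4−(2))=2
  k=0: (−1)^0·1440.0000/(1440)·0.8647^8·0.5023^0 = +0.312616
  k=1: (−1)^1·1440.0000/(120)·0.8647^6·0.5023^2 = -1.265557
  k=2: (−1)^2·1440.0000/(96)·0.8647^4·0.5023^4 = +0.533679
d^4_{2,2}(1.0524) = +0.312616 -1.265557 +0.533679 = -0.419261
Phases: e^{-i·(2)·2.1791}=-0.346830+0.937928i, e^{-i·(2)·1.1165}=-0.614856-0.788639i ⇒ D=-0.399529+0.127106i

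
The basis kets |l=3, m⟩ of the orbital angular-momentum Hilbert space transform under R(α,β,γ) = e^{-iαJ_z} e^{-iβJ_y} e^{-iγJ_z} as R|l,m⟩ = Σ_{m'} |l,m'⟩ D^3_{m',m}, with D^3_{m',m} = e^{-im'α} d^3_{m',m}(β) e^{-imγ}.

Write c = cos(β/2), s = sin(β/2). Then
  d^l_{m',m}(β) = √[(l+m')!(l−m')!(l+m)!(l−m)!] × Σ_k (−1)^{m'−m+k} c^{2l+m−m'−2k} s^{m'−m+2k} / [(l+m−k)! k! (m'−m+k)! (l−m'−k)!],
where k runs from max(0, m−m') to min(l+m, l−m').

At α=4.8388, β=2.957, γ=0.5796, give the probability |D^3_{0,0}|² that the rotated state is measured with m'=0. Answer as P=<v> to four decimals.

P=0.8104

First d^3_{0,0}(β=2.957), then the phase factors e^{-i(0)α} and e^{-i(0)γ}:
Half-angle: c=0.092165, s=0.995744. N=√(6·6·6·6)=36.000000
Admissible k: 0..3 (factorial args all ≥0)
  k=0: (−1)^0·36.0000/(36)·0.0922^6·0.9957^0 = +0.000001
  k=1: (−1)^1·36.0000/(4)·0.0922^4·0.9957^2 = -0.000644
  k=2: (−1)^2·36.0000/(4)·0.0922^2·0.9957^4 = +0.075157
  k=3: (−1)^3·36.0000/(36)·0.0922^0·0.9957^6 = -0.974733
d^3_{0,0}(2.957) = +0.000001 -0.000644 +0.075157 -0.974733 = -0.900219
|D^3_{0,0}|² = |d^3_{0,0}(β)|² = (-0.900219)² = 0.810394 (the z-rotation phases have unit modulus)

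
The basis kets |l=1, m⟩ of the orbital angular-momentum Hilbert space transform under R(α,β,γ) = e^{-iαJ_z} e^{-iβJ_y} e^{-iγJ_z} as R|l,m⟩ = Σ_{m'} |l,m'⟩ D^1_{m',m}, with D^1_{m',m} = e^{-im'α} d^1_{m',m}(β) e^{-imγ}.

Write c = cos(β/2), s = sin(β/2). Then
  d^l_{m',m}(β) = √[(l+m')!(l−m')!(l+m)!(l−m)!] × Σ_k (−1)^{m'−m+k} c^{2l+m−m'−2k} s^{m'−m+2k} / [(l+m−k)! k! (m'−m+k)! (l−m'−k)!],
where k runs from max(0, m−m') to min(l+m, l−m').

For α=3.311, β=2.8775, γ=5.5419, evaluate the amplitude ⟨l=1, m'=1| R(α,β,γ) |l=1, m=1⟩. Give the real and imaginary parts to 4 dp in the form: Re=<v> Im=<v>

Re=-0.0146 Im=-0.0094

D^1_{1,1}(3.311,2.8775,5.5419) = e^{-i·1·3.311}·d^1_{1,1}(2.8775)·e^{-i·1·5.5419}. Compute d first:
c=cos(2.8775/2)=0.131663, s=sin(2.8775/2)=0.991295; N=√[2·1·2·1]=2.000000
The bounds max(0,m−m')=0 and min(l+m,l−m')=0 give 1 term
  k=0: (−1)^0·2.0000/(2)·0.1317^2·0.9913^0 = +0.017335
d^1_{1,1}(2.8775) = +0.017335
D = (-0.985685+0.168598i)·(+0.017335)·(+0.737601+0.675237i) = -0.014577-0.009382i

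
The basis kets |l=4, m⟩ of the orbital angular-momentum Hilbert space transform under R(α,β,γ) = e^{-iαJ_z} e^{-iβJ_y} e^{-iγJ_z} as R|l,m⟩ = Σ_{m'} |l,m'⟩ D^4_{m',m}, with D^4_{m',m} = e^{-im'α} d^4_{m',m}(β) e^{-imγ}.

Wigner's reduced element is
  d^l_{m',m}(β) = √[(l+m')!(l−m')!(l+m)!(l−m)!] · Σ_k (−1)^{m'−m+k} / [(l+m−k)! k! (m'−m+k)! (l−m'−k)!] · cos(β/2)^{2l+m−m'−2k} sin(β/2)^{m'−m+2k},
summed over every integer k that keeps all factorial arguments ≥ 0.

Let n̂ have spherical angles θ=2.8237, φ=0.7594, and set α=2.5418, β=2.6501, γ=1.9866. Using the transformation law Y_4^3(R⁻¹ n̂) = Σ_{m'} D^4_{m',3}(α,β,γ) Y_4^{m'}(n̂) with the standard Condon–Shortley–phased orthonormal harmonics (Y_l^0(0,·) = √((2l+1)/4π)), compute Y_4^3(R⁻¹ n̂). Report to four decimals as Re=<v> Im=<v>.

Re=-0.0546 Im=0.2014

Need the full column D^4_{m',3} for m'=−4..4 at α=2.5418, β=2.6501, γ=1.9866.
cos(β/2)=0.243280, sin(β/2)=0.969956
d^4_{-4,3}: single k=7 term ⇒ +0.555797;  D = -0.268893-0.486422i
d^4_{-3,3}: k∈[6..7] ⇒ +0.345004 -0.783459 = -0.438455;  D = +0.041505-0.436486i
d^4_{-2,3}: k∈[5..6] ⇒ +0.138761 -0.735250 = -0.596490;  D = -0.381798+0.458290i
d^4_{-1,3}: k∈[4..5] ⇒ +0.041016 -0.391198 = -0.350182;  D = +0.336889-0.095565i
d^4_{0,3}: k∈[3..4] ⇒ +0.009201 -0.146267 = -0.137065;  D = -0.129960-0.043556i
d^4_{1,3}: k∈[2..3] ⇒ +0.001548 -0.041016 = -0.039468;  D = +0.023811+0.031477i
d^4_{2,3}: k∈[1..2] ⇒ +0.000183 -0.008729 = -0.008546;  D = -0.000409-0.008536i
d^4_{3,3}: k∈[0..1] ⇒ +0.000012 -0.001365 = -0.001353;  D = -0.000710+0.001152i
d^4_{4,3}: single k=0 term ⇒ -0.000138;  D = +0.000126-0.000056i
Y_4^{m'}(θ=2.8237,φ=0.7594) and Σ D·Y over m':
  (-0.2689-0.4864i)·(-0.0042-0.0004i)  (+0.0415-0.4365i)·(+0.0236+0.0276i)  (-0.3818+0.4583i)·(+0.0090-0.1735i)  (+0.3369-0.0956i)·(-0.3378+0.3207i)  (-0.1300-0.0436i)·(+0.4682+0.0000i)  (+0.0238+0.0315i)·(+0.3378+0.3207i)  (-0.0004-0.0085i)·(+0.0090+0.1735i)  (-0.0007+0.0012i)·(-0.0236+0.0276i)  (+0.0001-0.0001i)·(-0.0042+0.0004i)
Y_4^3(R⁻¹ n̂) = -0.054589+0.201391i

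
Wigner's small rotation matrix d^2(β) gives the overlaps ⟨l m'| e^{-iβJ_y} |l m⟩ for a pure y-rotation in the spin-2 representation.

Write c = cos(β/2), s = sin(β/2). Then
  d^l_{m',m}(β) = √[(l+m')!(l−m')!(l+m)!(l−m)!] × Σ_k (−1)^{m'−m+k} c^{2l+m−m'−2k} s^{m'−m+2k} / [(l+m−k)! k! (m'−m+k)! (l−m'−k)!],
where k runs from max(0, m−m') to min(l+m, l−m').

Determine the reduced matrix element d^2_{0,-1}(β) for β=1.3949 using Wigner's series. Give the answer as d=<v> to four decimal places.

d=-0.2110

d^2_{0,-1}(β=1.3949) via Wigner's sum:
c=cos(1.3949/2)=0.766482, s=sin(1.3949/2)=0.642265; N=√[2·2·1·6]=4.898979
k∈{0,1} keeps every argument non-negative
  k=0: (−1)^1·4.8990/(2)·0.7665^3·0.6423^1 = -0.708430
  k=1: (−1)^2·4.8990/(2)·0.7665^1·0.6423^3 = +0.497418
d^2_{0,-1}(1.3949) = -0.708430 +0.497418 = -0.211012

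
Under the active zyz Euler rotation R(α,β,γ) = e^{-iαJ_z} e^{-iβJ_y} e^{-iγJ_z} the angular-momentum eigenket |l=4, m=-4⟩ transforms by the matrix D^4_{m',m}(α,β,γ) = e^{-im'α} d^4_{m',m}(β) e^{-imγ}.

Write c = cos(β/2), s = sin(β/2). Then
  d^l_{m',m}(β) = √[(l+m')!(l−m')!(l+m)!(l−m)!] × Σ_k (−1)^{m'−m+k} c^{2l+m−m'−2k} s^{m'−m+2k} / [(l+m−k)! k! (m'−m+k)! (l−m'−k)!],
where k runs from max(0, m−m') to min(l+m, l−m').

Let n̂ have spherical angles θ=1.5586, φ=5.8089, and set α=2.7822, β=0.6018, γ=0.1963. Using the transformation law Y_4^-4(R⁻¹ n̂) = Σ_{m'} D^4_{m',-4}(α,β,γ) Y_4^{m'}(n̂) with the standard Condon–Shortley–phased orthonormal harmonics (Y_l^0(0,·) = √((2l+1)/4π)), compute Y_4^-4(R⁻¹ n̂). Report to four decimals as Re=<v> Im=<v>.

Need the full column D^4_{m',-4} for m'=−4..4 at α=2.7822, β=0.6018, γ=0.1963.
cos(β/2)=0.955070, sin(β/2)=0.296380
d^4_{-4,-4}: single k=0 term ⇒ +0.692281;  D = +0.550119-0.420264i
d^4_{-3,-4}: single k=0 term ⇒ -0.607632;  D = +0.581740-0.175487i
d^4_{-2,-4}: single k=0 term ⇒ +0.352767;  D = +0.351989+0.023412i
d^4_{-1,-4}: single k=0 term ⇒ -0.154816;  D = +0.140992+0.063948i
d^4_{0,-4}: single k=0 term ⇒ +0.053714;  D = +0.037989+0.037974i
d^4_{1,-4}: single k=0 term ⇒ -0.014909;  D = +0.006164+0.013575i
d^4_{2,-4}: single k=0 term ⇒ +0.003271;  D = +0.000218+0.003264i
d^4_{3,-4}: single k=0 term ⇒ -0.000543;  D = -0.000157+0.000520i
d^4_{4,-4}: single k=0 term ⇒ +0.000060;  D = -0.000036+0.000047i
Y_4^{m'}(θ=1.5586,φ=5.8089) and Σ D·Y over m':
  (+0.5501-0.4203i)·(-0.1418+0.4191i)  (+0.5817-0.1755i)·(+0.0022+0.0151i)  (+0.3520+0.0234i)·(-0.1947-0.2715i)  (+0.1410+0.0639i)·(-0.0154-0.0079i)  (+0.0380+0.0380i)·(+0.3169+0.0000i)  (+0.0062+0.0136i)·(+0.0154-0.0079i)  (+0.0002+0.0033i)·(-0.1947+0.2715i)  (-0.0002+0.0005i)·(-0.0022+0.0151i)  (-0.0000+0.0000i)·(-0.1418-0.4191i)
Y_4^-4(R⁻¹ n̂) = +0.049522+0.207917i

Re=0.0495 Im=0.2079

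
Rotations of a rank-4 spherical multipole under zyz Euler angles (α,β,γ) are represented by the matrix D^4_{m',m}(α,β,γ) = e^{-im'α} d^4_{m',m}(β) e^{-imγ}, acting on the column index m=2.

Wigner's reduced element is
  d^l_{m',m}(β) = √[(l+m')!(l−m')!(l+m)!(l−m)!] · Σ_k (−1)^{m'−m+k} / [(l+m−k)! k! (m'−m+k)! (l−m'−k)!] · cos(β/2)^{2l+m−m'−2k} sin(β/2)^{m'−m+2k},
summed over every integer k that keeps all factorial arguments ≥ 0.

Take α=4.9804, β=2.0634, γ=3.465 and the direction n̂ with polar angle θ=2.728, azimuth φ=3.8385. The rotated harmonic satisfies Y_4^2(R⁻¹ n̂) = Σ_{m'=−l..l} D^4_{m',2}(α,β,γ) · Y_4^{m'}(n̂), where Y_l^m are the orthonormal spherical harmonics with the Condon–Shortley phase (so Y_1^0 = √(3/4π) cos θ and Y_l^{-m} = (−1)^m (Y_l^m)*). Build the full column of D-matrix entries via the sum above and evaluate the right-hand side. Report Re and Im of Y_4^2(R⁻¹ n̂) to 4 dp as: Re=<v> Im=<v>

Need the full column D^4_{m',2} for m'=−4..4 at α=4.9804, β=2.0634, γ=3.465.
cos(β/2)=0.513361, sin(β/2)=0.858173
d^4_{-4,2}: single k=6 term ⇒ +0.557023;  D = +0.507417+0.229789i
d^4_{-3,2}: k∈[5..6] ⇒ +0.706850 -0.658431 = +0.048419;  D = -0.007581+0.047822i
d^4_{-2,2}: k∈[4..6] ⇒ +0.565042 -1.263209 +0.294170 = -0.403997;  D = +0.401520-0.044668i
d^4_{-1,2}: k∈[3..5] ⇒ +0.318678 -1.335821 +0.746591 = -0.270552;  D = +0.100053+0.251372i
d^4_{0,2}: k∈[2..4] ⇒ +0.127881 -0.952971 +0.998655 = +0.173565;  D = +0.138506-0.104598i
d^4_{1,2}: k∈[1..3] ⇒ +0.034211 -0.478017 +0.890547 = +0.446741;  D = +0.354023+0.272480i
d^4_{2,2}: k∈[0..2] ⇒ +0.004824 -0.161758 +0.565042 = +0.408108;  D = -0.154387+0.377778i
d^4_{3,2}: k∈[0..1] ⇒ -0.030172 +0.252943 = +0.222772;  D = -0.221171-0.026657i
d^4_{4,2}: single k=0 term ⇒ +0.071329;  D = -0.010523-0.070548i
Y_4^{m'}(θ=2.728,φ=3.8385) and Σ D·Y over m':
  (+0.5074+0.2298i)·(-0.0108-0.0040i)  (-0.0076+0.0478i)·(-0.0370-0.0646i)  (+0.4015-0.0447i)·(+0.0463-0.2590i)  (+0.1001+0.2514i)·(+0.3831-0.3206i)  (+0.1385-0.1046i)·(+0.2594+0.0000i)  (+0.3540+0.2725i)·(-0.3831-0.3206i)  (-0.1544+0.3778i)·(+0.0463+0.2590i)  (-0.2212-0.0267i)·(+0.0370-0.0646i)  (-0.0105-0.0705i)·(-0.0108+0.0040i)
Y_4^2(R⁻¹ n̂) = -0.002066-0.301143i

Re=-0.0021 Im=-0.3011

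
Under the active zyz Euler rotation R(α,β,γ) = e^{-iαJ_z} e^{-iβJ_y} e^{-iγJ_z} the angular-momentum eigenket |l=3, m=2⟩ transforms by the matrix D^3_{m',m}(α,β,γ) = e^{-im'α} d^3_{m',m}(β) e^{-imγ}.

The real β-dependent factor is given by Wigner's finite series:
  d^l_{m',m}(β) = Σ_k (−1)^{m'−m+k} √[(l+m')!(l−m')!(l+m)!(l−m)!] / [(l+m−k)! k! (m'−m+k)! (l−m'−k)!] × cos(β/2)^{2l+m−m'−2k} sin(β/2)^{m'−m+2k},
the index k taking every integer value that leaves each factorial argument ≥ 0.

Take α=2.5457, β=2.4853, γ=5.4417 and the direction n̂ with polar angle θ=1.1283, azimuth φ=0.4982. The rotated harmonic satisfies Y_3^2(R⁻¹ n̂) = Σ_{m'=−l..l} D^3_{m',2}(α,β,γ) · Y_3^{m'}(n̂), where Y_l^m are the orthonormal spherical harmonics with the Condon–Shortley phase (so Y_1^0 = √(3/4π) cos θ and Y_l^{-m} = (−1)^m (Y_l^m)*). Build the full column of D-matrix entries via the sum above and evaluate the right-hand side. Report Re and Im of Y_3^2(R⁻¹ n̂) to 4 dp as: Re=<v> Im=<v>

Need the full column D^3_{m',2} for m'=−3..3 at α=2.5457, β=2.4853, γ=5.4417.
cos(β/2)=0.322289, sin(β/2)=0.946641
d^3_{-3,2}: single k=5 term ⇒ +0.600134;  D = -0.596847+0.062724i
d^3_{-2,2}: k∈[4..5] ⇒ +0.417064 -0.719636 = -0.302572;  D = -0.266801-0.142715i
d^3_{-1,2}: k∈[3..4] ⇒ +0.179607 -0.774770 = -0.595163;  D = +0.276795+0.526881i
d^3_{0,2}: k∈[2..3] ⇒ +0.052956 -0.456870 = -0.403915;  D = +0.045214-0.401376i
d^3_{1,2}: k∈[1..2] ⇒ +0.010409 -0.179607 = -0.169197;  D = -0.110040+0.128526i
d^3_{2,2}: k∈[0..1] ⇒ +0.001121 -0.048342 = -0.047221;  D = +0.045550-0.012451i
d^3_{3,2}: single k=0 term ⇒ -0.008063;  D = -0.007630-0.002606i
Y_3^{m'}(θ=1.1283,φ=0.4982) and Σ D·Y over m':
  (-0.5968+0.0627i)·(+0.0234-0.3070i)  (-0.2668-0.1427i)·(+0.1942-0.3000i)  (+0.2768+0.5269i)·(-0.0214+0.0116i)  (+0.0452-0.4014i)·(-0.3329+0.0000i)  (-0.1100+0.1285i)·(+0.0214+0.0116i)  (+0.0455-0.0125i)·(+0.1942+0.3000i)  (-0.0076-0.0026i)·(-0.0234-0.3070i)
Y_3^2(R⁻¹ n̂) = -0.108321+0.377741i

Re=-0.1083 Im=0.3777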